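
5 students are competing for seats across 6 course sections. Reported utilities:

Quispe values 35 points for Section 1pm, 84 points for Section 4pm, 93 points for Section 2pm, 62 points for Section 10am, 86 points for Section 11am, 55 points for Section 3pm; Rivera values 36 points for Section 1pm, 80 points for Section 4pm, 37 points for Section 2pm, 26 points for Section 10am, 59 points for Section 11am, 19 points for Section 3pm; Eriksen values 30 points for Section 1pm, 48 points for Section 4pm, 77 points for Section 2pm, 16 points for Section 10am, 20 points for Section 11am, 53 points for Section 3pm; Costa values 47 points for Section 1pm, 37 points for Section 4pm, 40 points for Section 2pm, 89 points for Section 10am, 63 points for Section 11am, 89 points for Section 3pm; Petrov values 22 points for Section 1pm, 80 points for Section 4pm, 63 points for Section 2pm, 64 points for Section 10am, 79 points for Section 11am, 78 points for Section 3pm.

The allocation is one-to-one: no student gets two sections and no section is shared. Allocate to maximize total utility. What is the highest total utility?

Optimal: Quispe→Section 11am (86 points), Rivera→Section 4pm (80 points), Eriksen→Section 2pm (77 points), Costa→Section 10am (89 points), Petrov→Section 3pm (78 points) — total 86+80+77+89+78 = 410 points.
Max-entry greedy (repeatedly take the single best remaining cell) gives 394 points, worse by 16.
Next-best assignment: Quispe→Section 11am, Rivera→Section 4pm, Eriksen→Section 2pm, Costa→Section 3pm, Petrov→Section 10am = 396 points.
Checked against all permutations: 410 points is optimal.

Max total: 410 points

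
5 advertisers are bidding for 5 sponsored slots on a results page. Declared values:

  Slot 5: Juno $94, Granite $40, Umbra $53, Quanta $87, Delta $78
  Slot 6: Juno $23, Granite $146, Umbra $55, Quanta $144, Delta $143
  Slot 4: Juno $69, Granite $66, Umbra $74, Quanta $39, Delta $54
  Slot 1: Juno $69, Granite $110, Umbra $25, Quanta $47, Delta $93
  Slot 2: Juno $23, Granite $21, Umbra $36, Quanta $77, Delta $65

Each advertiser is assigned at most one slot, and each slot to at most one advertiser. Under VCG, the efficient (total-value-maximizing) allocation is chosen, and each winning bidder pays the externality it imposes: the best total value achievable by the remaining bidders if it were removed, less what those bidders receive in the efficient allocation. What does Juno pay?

Efficient allocation: Juno→Slot 5 ($94), Granite→Slot 1 ($110), Umbra→Slot 4 ($74), Quanta→Slot 2 ($77), Delta→Slot 6 ($143); total welfare W = $498.
Juno receives Slot 5 at value $94, so the others get W − 94 = $404.
Without Juno: best allocation of the remaining 4 bidders over all 5 slots is Granite→Slot 1 ($110), Umbra→Slot 4 ($74), Quanta→Slot 5 ($87), Delta→Slot 6 ($143), total $414.
VCG payment = (others' best without Juno) − (others' welfare with Juno) = 414 − 404 = $10.

Juno pays $10.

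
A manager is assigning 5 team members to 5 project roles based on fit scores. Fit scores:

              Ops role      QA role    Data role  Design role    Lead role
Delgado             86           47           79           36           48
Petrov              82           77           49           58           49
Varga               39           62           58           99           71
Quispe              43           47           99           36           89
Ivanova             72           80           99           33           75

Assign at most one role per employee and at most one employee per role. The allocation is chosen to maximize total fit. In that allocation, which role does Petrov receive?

Petrov receives QA role.

Optimal: Delgado→Ops role (86 pts), Petrov→QA role (77 pts), Varga→Design role (99 pts), Quispe→Lead role (89 pts), Ivanova→Data role (99 pts) — total 86+77+99+89+99 = 450 pts.
Column-greedy (each role in turn goes to its best remaining employee) gives 413 pts, worse by 37.
Next-best assignment: Delgado→Ops role, Petrov→QA role, Varga→Design role, Quispe→Data role, Ivanova→Lead role = 436 pts.
Checked against all permutations: 450 pts is optimal.
Petrov's own top role is Ops role (82 pts), but forcing Petrov→Ops role and reassigning the rest optimally gives only 429 pts — worse by 21.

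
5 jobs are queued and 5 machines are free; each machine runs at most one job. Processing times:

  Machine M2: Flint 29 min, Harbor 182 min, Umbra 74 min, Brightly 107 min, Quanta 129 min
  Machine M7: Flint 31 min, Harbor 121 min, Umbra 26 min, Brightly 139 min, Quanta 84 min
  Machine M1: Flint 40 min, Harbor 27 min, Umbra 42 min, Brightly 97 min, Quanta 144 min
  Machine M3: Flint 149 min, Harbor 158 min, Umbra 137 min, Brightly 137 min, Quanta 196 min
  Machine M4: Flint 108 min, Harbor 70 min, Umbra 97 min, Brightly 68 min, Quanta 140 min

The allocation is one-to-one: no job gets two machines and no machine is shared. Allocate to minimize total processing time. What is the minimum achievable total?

This is the linear assignment problem.
Optimal: Flint→Machine M2 (29 min), Harbor→Machine M1 (27 min), Umbra→Machine M3 (137 min), Brightly→Machine M4 (68 min), Quanta→Machine M7 (84 min) — total 29+27+137+68+84 = 345 min.
Row-greedy (each job in turn takes its cheapest remaining machine) gives 346 min, worse by 1.
No other one-to-one assignment undercuts 345 min.

Min total: 345 min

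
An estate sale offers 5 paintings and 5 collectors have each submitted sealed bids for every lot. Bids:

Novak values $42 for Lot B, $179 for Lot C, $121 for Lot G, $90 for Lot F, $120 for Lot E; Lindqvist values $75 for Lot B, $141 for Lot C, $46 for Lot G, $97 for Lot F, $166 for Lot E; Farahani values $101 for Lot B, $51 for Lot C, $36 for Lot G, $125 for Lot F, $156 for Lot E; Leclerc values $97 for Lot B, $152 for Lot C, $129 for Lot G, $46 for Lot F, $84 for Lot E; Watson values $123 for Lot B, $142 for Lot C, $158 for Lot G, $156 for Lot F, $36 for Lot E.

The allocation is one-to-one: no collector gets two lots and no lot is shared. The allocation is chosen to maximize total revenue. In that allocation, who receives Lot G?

Leclerc receives Lot G.

Optimal: Novak→Lot C ($179), Lindqvist→Lot E ($166), Farahani→Lot B ($101), Leclerc→Lot G ($129), Watson→Lot F ($156) — total 179+166+101+129+156 = $731.
Column-greedy (each lot in turn goes to its best remaining collector) gives $722, worse by 9.
Swapping Leclerc↔Novak (Leclerc→Lot C $152, Novak→Lot G $121) loses 35.
No other one-to-one assignment exceeds $731.
Leclerc's own top lot is Lot C ($152), but forcing Leclerc→Lot C and reassigning the rest optimally gives only $696 — worse by 35.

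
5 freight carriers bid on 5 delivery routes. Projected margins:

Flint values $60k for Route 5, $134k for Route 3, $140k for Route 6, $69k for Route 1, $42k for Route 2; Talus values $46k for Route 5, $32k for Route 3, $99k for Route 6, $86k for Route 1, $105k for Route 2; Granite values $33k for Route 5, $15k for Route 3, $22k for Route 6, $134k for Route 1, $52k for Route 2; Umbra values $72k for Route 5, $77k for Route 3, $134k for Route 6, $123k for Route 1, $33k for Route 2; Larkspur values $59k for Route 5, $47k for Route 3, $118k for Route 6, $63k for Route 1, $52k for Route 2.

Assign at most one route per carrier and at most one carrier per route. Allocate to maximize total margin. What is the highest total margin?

Optimal: Flint→Route 3 ($134k), Talus→Route 2 ($105k), Granite→Route 1 ($134k), Umbra→Route 6 ($134k), Larkspur→Route 5 ($59k) — total 134+105+134+134+59 = $566k.
Next-best assignment: Flint→Route 3, Talus→Route 2, Granite→Route 1, Umbra→Route 5, Larkspur→Route 6 = $563k.
Checked against all permutations: $566k is optimal.

Max total: $566k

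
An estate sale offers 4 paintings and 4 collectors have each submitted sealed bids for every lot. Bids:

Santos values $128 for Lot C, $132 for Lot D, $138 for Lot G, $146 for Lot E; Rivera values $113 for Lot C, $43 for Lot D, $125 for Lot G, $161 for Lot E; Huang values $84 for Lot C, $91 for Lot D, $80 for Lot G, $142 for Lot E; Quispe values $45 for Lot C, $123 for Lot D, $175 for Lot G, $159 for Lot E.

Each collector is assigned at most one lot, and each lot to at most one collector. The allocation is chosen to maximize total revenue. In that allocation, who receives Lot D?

Santos receives Lot D.

Optimal: Santos→Lot D ($132), Rivera→Lot C ($113), Huang→Lot E ($142), Quispe→Lot G ($175) — total 132+113+142+175 = $562.
Next-best assignment: Santos→Lot C, Rivera→Lot E, Huang→Lot D, Quispe→Lot G = $555.
Swapping Huang↔Quispe (Huang→Lot G $80, Quispe→Lot E $159) loses 78.
Santos's own top lot is Lot E ($146), but forcing Santos→Lot E and reassigning the rest optimally gives only $525 — worse by 37.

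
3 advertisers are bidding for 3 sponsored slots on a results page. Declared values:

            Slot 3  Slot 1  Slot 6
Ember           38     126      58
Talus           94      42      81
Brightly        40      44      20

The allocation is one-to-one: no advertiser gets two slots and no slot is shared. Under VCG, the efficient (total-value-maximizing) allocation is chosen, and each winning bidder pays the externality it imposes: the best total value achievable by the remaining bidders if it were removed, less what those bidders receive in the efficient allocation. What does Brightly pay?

Brightly pays $13.

Efficient allocation: Ember→Slot 1 ($126), Talus→Slot 6 ($81), Brightly→Slot 3 ($40); total welfare W = $247.
Brightly receives Slot 3 at value $40, so the others get W − 40 = $207.
Without Brightly: best allocation of the remaining 2 bidders over all 3 slots is Ember→Slot 1 ($126), Talus→Slot 3 ($94), total $220.
VCG payment = (others' best without Brightly) − (others' welfare with Brightly) = 220 − 207 = $13.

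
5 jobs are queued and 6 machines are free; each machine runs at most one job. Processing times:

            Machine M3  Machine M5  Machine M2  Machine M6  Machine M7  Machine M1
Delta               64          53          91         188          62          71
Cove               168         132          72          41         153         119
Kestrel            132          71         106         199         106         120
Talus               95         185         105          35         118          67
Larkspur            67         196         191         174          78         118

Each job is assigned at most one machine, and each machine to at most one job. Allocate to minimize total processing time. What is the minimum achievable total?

Optimal: Delta→Machine M7 (62 min), Cove→Machine M2 (72 min), Kestrel→Machine M5 (71 min), Talus→Machine M6 (35 min), Larkspur→Machine M3 (67 min) — total 62+72+71+35+67 = 307 min.
Column-greedy (each machine in turn goes to its cheapest remaining job) gives 320 min, worse by 13.
Swapping Cove↔Larkspur (Cove→Machine M3 168 min, Larkspur→Machine M2 191 min) adds 220.
Checked against all permutations: 307 min is optimal.

Min total: 307 min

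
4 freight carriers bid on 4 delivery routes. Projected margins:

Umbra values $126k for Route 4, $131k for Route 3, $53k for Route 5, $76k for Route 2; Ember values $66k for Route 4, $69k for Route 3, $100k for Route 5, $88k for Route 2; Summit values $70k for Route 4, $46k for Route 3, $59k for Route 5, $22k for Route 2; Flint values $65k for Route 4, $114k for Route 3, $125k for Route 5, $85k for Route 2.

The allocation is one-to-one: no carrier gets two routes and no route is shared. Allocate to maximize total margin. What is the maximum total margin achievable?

Max total: $414k

Optimal: Umbra→Route 3 ($131k), Ember→Route 2 ($88k), Summit→Route 4 ($70k), Flint→Route 5 ($125k) — total 131+88+70+125 = $414k.
Row-greedy (each carrier in turn takes its best remaining route) gives $386k, worse by 28.
Next-best assignment: Umbra→Route 4, Ember→Route 2, Summit→Route 5, Flint→Route 3 = $387k.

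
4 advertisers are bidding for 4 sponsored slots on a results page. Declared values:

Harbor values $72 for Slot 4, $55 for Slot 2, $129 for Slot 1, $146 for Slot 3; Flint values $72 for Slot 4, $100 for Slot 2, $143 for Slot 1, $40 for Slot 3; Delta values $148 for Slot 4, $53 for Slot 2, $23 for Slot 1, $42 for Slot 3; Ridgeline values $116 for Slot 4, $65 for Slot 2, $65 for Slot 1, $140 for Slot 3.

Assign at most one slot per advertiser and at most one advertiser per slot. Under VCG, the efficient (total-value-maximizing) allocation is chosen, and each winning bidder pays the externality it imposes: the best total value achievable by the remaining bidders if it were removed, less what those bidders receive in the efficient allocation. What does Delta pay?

Delta pays $36.

Efficient allocation: Harbor→Slot 1 ($129), Flint→Slot 2 ($100), Delta→Slot 4 ($148), Ridgeline→Slot 3 ($140); total welfare W = $517.
Delta receives Slot 4 at value $148, so the others get W − 148 = $369.
Without Delta: best allocation of the remaining 3 bidders over all 4 slots is Harbor→Slot 3 ($146), Flint→Slot 1 ($143), Ridgeline→Slot 4 ($116), total $405.
VCG payment = (others' best without Delta) − (others' welfare with Delta) = 405 − 369 = $36.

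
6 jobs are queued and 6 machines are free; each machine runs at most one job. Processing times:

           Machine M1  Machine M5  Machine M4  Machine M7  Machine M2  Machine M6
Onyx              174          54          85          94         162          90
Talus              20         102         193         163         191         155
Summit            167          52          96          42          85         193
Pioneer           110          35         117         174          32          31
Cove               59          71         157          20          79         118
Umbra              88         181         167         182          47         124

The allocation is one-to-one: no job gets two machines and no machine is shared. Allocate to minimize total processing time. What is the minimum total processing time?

Minimum total: 255 min

Optimal: Onyx→Machine M4 (85 min), Talus→Machine M1 (20 min), Summit→Machine M5 (52 min), Pioneer→Machine M6 (31 min), Cove→Machine M7 (20 min), Umbra→Machine M2 (47 min) — total 85+20+52+31+20+47 = 255 min.
Column-greedy (each machine in turn goes to its cheapest remaining job) gives 400 min, worse by 145.
Next-best assignment: Onyx→Machine M5, Talus→Machine M1, Summit→Machine M4, Pioneer→Machine M6, Cove→Machine M7, Umbra→Machine M2 = 268 min.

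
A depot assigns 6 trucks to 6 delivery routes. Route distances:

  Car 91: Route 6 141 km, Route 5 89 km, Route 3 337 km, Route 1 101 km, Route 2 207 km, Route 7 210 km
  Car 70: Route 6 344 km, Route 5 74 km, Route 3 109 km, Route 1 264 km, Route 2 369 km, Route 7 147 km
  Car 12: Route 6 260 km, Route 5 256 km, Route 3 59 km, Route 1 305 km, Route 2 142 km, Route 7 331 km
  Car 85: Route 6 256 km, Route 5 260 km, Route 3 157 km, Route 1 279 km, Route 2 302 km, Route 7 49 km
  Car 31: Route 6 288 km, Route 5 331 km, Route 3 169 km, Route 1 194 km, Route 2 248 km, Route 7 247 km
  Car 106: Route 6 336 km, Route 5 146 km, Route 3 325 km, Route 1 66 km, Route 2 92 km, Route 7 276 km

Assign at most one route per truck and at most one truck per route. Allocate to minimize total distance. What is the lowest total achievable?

Minimum total: 609 km

Treat this as an assignment problem: match each truck to one route.
Optimal: Car 91→Route 6 (141 km), Car 70→Route 5 (74 km), Car 12→Route 3 (59 km), Car 85→Route 7 (49 km), Car 31→Route 1 (194 km), Car 106→Route 2 (92 km) — total 141+74+59+49+194+92 = 609 km.
Column-greedy (each route in turn goes to its cheapest remaining truck) gives 637 km, worse by 28.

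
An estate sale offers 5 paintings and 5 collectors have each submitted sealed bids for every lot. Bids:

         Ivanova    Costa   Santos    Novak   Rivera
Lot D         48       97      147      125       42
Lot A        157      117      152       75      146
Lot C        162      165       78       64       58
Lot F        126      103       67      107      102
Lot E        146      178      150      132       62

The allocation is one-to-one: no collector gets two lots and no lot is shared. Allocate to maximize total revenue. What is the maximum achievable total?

Treat this as an assignment problem: match each collector to one lot.
Optimal: Ivanova→Lot C ($162), Costa→Lot E ($178), Santos→Lot D ($147), Novak→Lot F ($107), Rivera→Lot A ($146) — total 162+178+147+107+146 = $740.
Column-greedy (each lot in turn goes to its best remaining collector) gives $638, worse by 102.
Next-best assignment: Ivanova→Lot C, Costa→Lot E, Santos→Lot A, Novak→Lot D, Rivera→Lot F = $719.

Maximum total: $740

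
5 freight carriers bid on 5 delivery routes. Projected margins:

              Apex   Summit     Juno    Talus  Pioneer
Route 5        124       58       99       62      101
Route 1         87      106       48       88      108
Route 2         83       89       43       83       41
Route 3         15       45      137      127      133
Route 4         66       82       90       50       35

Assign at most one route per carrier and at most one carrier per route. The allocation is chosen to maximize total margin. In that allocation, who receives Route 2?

Optimal: Apex→Route 5 ($124k), Summit→Route 2 ($89k), Juno→Route 4 ($90k), Talus→Route 3 ($127k), Pioneer→Route 1 ($108k) — total 124+89+90+127+108 = $538k.
Column-greedy (each route in turn goes to its best remaining carrier) gives $508k, worse by 30.
Summit's own top route is Route 1 ($106k), but forcing Summit→Route 1 and reassigning the rest optimally gives only $536k — worse by 2.

Summit receives Route 2.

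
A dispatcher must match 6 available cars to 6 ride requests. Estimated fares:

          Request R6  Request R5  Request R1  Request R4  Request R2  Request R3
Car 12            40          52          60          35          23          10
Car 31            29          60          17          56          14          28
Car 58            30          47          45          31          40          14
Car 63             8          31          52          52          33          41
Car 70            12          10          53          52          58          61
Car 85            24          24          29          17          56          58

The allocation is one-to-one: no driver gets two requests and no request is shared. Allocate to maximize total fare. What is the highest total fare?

Optimal: Car 12→Request R1 ($60), Car 31→Request R5 ($60), Car 58→Request R6 ($30), Car 63→Request R4 ($52), Car 70→Request R3 ($61), Car 85→Request R2 ($56) — total 60+60+30+52+61+56 = $319.
Column-greedy (each request in turn goes to its best remaining driver) gives $275, worse by 44.
Next-best assignment: Car 12→Request R1, Car 31→Request R5, Car 58→Request R6, Car 63→Request R4, Car 70→Request R2, Car 85→Request R3 = $318.

Max total: $319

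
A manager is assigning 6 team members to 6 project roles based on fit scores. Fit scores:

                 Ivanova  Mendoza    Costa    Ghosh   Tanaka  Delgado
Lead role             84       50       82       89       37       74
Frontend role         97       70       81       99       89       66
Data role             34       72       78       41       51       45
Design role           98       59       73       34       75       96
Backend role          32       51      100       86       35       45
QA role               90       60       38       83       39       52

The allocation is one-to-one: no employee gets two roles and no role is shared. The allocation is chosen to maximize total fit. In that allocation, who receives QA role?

This is a one-to-one assignment (maximum-weight bipartite matching).
Optimal: Ivanova→QA role (90 pts), Mendoza→Data role (72 pts), Costa→Backend role (100 pts), Ghosh→Lead role (89 pts), Tanaka→Frontend role (89 pts), Delgado→Design role (96 pts) — total 90+72+100+89+89+96 = 536 pts.
Column-greedy (each role in turn goes to its best remaining employee) gives 450 pts, worse by 86.
Swapping Ghosh↔Tanaka (Ghosh→Frontend role 99 pts, Tanaka→Lead role 37 pts) loses 42.
Ivanova's own top role is Design role (98 pts), but forcing Ivanova→Design role and reassigning the rest optimally gives only 516 pts — worse by 20.

Ivanova receives QA role.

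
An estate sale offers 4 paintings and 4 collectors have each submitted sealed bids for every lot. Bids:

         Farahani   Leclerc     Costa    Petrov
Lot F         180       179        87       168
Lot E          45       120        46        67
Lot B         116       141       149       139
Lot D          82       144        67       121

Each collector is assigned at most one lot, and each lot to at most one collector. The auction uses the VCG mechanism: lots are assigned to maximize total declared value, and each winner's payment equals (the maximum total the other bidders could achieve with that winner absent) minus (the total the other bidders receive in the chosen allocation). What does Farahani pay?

Farahani pays $71.

Efficient allocation: Farahani→Lot F ($180), Leclerc→Lot E ($120), Costa→Lot B ($149), Petrov→Lot D ($121); total welfare W = $570.
Farahani receives Lot F at value $180, so the others get W − 180 = $390.
Without Farahani: best allocation of the remaining 3 bidders over all 4 lots is Leclerc→Lot D ($144), Costa→Lot B ($149), Petrov→Lot F ($168), total $461.
VCG payment = (others' best without Farahani) − (others' welfare with Farahani) = 461 − 390 = $71.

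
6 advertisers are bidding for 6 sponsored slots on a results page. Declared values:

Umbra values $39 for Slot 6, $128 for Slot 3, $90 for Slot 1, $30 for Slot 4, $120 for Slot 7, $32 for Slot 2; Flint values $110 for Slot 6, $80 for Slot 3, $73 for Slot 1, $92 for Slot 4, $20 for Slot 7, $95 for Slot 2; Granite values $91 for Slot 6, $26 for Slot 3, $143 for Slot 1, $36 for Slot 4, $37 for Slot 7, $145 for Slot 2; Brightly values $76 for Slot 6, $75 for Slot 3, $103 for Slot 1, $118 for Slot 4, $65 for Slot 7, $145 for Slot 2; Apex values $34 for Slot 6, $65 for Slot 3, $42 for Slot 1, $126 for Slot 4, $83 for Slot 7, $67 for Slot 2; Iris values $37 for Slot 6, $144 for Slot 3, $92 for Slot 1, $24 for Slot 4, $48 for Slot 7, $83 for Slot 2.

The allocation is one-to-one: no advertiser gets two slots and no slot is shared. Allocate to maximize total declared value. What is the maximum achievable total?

Maximum total: $788

Treat this as an assignment problem: match each advertiser to one slot.
Optimal: Umbra→Slot 7 ($120), Flint→Slot 6 ($110), Granite→Slot 1 ($143), Brightly→Slot 2 ($145), Apex→Slot 4 ($126), Iris→Slot 3 ($144) — total 120+110+143+145+126+144 = $788.
Max-entry greedy (repeatedly take the single best remaining cell) gives $748, worse by 40.
Next-best assignment: Umbra→Slot 7, Flint→Slot 6, Granite→Slot 2, Brightly→Slot 1, Apex→Slot 4, Iris→Slot 3 = $748.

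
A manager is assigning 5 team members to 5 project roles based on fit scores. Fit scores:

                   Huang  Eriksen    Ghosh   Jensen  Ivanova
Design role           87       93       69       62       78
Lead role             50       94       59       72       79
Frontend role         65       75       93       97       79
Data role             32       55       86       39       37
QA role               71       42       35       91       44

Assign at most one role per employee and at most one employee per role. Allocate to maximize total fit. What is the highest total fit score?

Optimal: Huang→Design role (87 pts), Eriksen→Lead role (94 pts), Ghosh→Data role (86 pts), Jensen→QA role (91 pts), Ivanova→Frontend role (79 pts) — total 87+94+86+91+79 = 437 pts.
Max-entry greedy (repeatedly take the single best remaining cell) gives 408 pts, worse by 29.

Maximum total: 437 pts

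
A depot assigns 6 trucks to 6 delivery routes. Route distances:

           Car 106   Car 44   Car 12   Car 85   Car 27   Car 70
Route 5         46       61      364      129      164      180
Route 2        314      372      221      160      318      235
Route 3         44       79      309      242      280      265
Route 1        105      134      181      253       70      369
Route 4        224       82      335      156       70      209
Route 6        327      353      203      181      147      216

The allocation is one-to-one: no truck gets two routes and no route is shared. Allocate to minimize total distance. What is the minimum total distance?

This is the linear assignment problem.
Optimal: Car 106→Route 3 (44 km), Car 44→Route 5 (61 km), Car 12→Route 1 (181 km), Car 85→Route 2 (160 km), Car 27→Route 4 (70 km), Car 70→Route 6 (216 km) — total 44+61+181+160+70+216 = 732 km.
Min-entry greedy (repeatedly take the single cheapest remaining cell) gives 769 km, worse by 37.

Minimum total: 732 km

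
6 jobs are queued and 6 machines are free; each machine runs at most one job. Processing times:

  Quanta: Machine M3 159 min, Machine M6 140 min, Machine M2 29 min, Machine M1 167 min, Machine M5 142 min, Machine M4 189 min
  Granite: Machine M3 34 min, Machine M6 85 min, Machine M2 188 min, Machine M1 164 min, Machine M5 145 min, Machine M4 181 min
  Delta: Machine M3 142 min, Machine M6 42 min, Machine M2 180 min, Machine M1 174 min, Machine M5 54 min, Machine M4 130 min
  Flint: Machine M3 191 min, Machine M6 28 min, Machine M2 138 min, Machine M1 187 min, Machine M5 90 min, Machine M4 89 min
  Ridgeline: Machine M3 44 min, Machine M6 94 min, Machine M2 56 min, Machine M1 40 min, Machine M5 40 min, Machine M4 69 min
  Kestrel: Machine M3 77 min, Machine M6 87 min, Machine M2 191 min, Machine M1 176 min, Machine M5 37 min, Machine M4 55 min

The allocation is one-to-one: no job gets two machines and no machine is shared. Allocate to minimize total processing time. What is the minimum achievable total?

Optimal: Quanta→Machine M2 (29 min), Granite→Machine M3 (34 min), Delta→Machine M5 (54 min), Flint→Machine M6 (28 min), Ridgeline→Machine M1 (40 min), Kestrel→Machine M4 (55 min) — total 29+34+54+28+40+55 = 240 min.
Min-entry greedy (repeatedly take the single cheapest remaining cell) gives 298 min, worse by 58.
Next-best assignment: Quanta→Machine M2, Granite→Machine M3, Delta→Machine M6, Flint→Machine M4, Ridgeline→Machine M1, Kestrel→Machine M5 = 271 min.

Minimum total: 240 min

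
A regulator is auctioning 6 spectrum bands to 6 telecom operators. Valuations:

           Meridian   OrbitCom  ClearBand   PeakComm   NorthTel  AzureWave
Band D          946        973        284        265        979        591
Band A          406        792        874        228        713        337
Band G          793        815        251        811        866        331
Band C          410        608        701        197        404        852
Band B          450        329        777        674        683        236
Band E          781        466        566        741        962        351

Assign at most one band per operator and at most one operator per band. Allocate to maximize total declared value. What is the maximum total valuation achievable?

Max total: $5140M

Optimal: Meridian→Band D ($946M), OrbitCom→Band A ($792M), ClearBand→Band B ($777M), PeakComm→Band G ($811M), NorthTel→Band E ($962M), AzureWave→Band C ($852M) — total 946+792+777+811+962+852 = $5140M.
Column-greedy (each band in turn goes to its best remaining operator) gives $4975M, worse by 165.
Next-best assignment: Meridian→Band G, OrbitCom→Band D, ClearBand→Band A, PeakComm→Band B, NorthTel→Band E, AzureWave→Band C = $5128M.
Checked against all permutations: $5140M is optimal.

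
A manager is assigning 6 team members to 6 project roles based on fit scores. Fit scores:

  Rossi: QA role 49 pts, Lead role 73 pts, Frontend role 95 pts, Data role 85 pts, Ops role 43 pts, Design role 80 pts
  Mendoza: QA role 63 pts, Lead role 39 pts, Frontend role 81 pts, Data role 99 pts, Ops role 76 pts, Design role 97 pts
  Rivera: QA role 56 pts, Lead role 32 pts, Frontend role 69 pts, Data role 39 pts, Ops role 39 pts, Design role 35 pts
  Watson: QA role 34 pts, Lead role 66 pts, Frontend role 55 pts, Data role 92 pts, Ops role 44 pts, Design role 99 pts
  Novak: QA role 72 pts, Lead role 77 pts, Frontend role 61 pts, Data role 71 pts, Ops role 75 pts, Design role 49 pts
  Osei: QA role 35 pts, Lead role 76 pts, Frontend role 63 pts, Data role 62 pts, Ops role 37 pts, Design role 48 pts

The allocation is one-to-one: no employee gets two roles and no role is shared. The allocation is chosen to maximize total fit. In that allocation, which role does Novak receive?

Novak receives Ops role.

This is the linear assignment problem.
Optimal: Rossi→Frontend role (95 pts), Mendoza→Data role (99 pts), Rivera→QA role (56 pts), Watson→Design role (99 pts), Novak→Ops role (75 pts), Osei→Lead role (76 pts) — total 95+99+56+99+75+76 = 500 pts.
Swapping Novak↔Watson (Novak→Design role 49 pts, Watson→Ops role 44 pts) loses 81.
No other one-to-one assignment exceeds 500 pts.
Novak's own top role is Lead role (77 pts), but forcing Novak→Lead role and reassigning the rest optimally gives only 465 pts — worse by 35.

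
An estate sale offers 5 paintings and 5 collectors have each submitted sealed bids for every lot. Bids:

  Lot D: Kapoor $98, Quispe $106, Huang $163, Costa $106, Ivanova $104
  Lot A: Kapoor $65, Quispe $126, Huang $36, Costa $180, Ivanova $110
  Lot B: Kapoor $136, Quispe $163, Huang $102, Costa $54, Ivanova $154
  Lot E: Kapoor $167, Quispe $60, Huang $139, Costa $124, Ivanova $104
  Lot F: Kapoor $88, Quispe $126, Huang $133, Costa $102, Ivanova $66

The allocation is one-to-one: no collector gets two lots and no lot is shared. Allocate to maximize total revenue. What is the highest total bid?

Max total: $790

Optimal: Kapoor→Lot E ($167), Quispe→Lot F ($126), Huang→Lot D ($163), Costa→Lot A ($180), Ivanova→Lot B ($154) — total 167+126+163+180+154 = $790.
Row-greedy (each collector in turn takes its best remaining lot) gives $739, worse by 51.
Every other assignment is strictly worse.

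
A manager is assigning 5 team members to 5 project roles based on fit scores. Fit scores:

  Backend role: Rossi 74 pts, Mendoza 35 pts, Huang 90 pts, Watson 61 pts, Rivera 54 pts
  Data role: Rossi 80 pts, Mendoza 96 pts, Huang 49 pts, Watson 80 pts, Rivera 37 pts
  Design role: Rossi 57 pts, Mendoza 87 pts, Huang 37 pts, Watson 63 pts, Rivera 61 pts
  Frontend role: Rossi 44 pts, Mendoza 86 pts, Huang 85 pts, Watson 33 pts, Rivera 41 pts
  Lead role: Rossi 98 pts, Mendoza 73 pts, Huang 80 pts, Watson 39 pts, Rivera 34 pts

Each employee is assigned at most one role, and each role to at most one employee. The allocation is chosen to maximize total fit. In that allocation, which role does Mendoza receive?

Treat this as an assignment problem: match each employee to one role.
Optimal: Rossi→Lead role (98 pts), Mendoza→Frontend role (86 pts), Huang→Backend role (90 pts), Watson→Data role (80 pts), Rivera→Design role (61 pts) — total 98+86+90+80+61 = 415 pts.
Max-entry greedy (repeatedly take the single best remaining cell) gives 388 pts, worse by 27.
Next-best assignment: Rossi→Lead role, Mendoza→Design role, Huang→Frontend role, Watson→Data role, Rivera→Backend role = 404 pts.
No other one-to-one assignment exceeds 415 pts.
Mendoza's own top role is Data role (96 pts), but forcing Mendoza→Data role and reassigning the rest optimally gives only 401 pts — worse by 14.

Mendoza receives Frontend role.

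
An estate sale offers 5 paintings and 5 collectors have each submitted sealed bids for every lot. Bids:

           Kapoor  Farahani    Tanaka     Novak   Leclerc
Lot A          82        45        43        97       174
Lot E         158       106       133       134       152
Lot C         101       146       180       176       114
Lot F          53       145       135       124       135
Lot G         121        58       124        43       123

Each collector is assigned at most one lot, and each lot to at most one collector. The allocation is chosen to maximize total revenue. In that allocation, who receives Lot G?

Tanaka receives Lot G.

Treat this as an assignment problem: match each collector to one lot.
Optimal: Kapoor→Lot E ($158), Farahani→Lot F ($145), Tanaka→Lot G ($124), Novak→Lot C ($176), Leclerc→Lot A ($174) — total 158+145+124+176+174 = $777.
Next-best assignment: Kapoor→Lot G, Farahani→Lot F, Tanaka→Lot C, Novak→Lot E, Leclerc→Lot A = $754.
Swapping Farahani↔Tanaka (Farahani→Lot G $58, Tanaka→Lot F $135) loses 76.
Checked against all permutations: $777 is optimal.
Tanaka's own top lot is Lot C ($180), but forcing Tanaka→Lot C and reassigning the rest optimally gives only $754 — worse by 23.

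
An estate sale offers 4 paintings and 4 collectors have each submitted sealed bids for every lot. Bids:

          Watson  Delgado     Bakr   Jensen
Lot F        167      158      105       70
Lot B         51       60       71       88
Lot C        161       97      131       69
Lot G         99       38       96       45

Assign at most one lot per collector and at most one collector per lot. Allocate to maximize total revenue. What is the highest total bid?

Max total: $503

Optimal: Watson→Lot C ($161), Delgado→Lot F ($158), Bakr→Lot G ($96), Jensen→Lot B ($88) — total 161+158+96+88 = $503.
Column-greedy (each lot in turn goes to its best remaining collector) gives $424, worse by 79.
Next-best assignment: Watson→Lot G, Delgado→Lot F, Bakr→Lot C, Jensen→Lot B = $476.
Swapping Jensen↔Watson (Jensen→Lot C $69, Watson→Lot B $51) loses 129.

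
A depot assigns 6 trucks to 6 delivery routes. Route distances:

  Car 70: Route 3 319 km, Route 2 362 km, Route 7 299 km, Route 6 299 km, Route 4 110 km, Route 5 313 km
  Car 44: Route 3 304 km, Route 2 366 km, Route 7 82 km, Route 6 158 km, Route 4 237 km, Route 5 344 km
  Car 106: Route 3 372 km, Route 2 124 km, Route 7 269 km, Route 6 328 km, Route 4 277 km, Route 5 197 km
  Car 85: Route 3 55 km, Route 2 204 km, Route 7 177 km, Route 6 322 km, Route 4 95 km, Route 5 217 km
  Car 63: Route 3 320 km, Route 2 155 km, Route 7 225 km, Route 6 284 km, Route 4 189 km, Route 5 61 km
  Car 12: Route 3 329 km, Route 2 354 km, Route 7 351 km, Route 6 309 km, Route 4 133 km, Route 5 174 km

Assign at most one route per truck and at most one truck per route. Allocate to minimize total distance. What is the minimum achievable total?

Min total: 741 km

Optimal: Car 70→Route 4 (110 km), Car 44→Route 7 (82 km), Car 106→Route 2 (124 km), Car 85→Route 3 (55 km), Car 63→Route 5 (61 km), Car 12→Route 6 (309 km) — total 110+82+124+55+61+309 = 741 km.
Column-greedy (each route in turn goes to its cheapest remaining truck) gives 829 km, worse by 88.
Swapping Car 85↔Car 63 (Car 85→Route 5 217 km, Car 63→Route 3 320 km) adds 421.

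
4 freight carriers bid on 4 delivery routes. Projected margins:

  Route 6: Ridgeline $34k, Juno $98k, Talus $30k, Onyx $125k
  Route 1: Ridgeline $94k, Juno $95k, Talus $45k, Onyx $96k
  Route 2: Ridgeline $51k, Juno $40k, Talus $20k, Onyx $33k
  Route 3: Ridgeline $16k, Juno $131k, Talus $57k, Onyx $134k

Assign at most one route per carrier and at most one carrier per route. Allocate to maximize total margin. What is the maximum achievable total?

Max total: $370k

Optimal: Ridgeline→Route 1 ($94k), Juno→Route 3 ($131k), Talus→Route 2 ($20k), Onyx→Route 6 ($125k) — total 94+131+20+125 = $370k.
Column-greedy (each route in turn goes to its best remaining carrier) gives $328k, worse by 42.
No other one-to-one assignment exceeds $370k.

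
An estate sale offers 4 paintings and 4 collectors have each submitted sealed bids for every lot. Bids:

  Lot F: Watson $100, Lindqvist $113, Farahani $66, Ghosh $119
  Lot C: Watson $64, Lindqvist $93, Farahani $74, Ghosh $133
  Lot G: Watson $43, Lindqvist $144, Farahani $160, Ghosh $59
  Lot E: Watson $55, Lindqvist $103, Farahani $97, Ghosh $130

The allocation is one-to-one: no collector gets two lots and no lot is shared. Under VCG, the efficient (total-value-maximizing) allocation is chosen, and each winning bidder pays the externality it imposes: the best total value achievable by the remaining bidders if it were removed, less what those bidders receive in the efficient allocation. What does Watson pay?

Efficient allocation: Watson→Lot F ($100), Lindqvist→Lot E ($103), Farahani→Lot G ($160), Ghosh→Lot C ($133); total welfare W = $496.
Watson receives Lot F at value $100, so the others get W − 100 = $396.
Without Watson: best allocation of the remaining 3 bidders over all 4 lots is Lindqvist→Lot F ($113), Farahani→Lot G ($160), Ghosh→Lot C ($133), total $406.
VCG payment = (others' best without Watson) − (others' welfare with Watson) = 406 − 396 = $10.

Watson pays $10.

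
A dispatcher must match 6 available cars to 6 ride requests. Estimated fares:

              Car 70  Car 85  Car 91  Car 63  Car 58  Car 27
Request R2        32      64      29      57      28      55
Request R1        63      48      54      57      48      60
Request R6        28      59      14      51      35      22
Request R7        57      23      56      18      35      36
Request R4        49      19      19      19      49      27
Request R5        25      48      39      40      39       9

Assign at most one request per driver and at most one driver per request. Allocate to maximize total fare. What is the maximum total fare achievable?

Optimal: Car 70→Request R1 ($63), Car 85→Request R6 ($59), Car 91→Request R7 ($56), Car 63→Request R5 ($40), Car 58→Request R4 ($49), Car 27→Request R2 ($55) — total 63+59+56+40+49+55 = $322.
Max-entry greedy (repeatedly take the single best remaining cell) gives $292, worse by 30.
Checked against all permutations: $322 is optimal.

Maximum total: $322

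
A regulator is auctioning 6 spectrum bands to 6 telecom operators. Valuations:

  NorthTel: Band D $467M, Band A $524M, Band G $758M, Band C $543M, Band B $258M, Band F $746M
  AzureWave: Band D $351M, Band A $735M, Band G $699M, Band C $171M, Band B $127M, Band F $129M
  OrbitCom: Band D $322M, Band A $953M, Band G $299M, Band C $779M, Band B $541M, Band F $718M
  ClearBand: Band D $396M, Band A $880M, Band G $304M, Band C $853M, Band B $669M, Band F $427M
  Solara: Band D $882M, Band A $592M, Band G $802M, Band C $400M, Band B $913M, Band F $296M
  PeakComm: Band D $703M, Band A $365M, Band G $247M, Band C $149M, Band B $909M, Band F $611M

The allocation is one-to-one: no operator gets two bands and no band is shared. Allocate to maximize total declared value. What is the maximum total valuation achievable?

Optimal: NorthTel→Band F ($746M), AzureWave→Band G ($699M), OrbitCom→Band A ($953M), ClearBand→Band C ($853M), Solara→Band D ($882M), PeakComm→Band B ($909M) — total 746+699+953+853+882+909 = $5042M.
Column-greedy (each band in turn goes to its best remaining operator) gives $4484M, worse by 558.
Next-best assignment: NorthTel→Band F, AzureWave→Band G, OrbitCom→Band C, ClearBand→Band A, Solara→Band D, PeakComm→Band B = $4895M.
Swapping OrbitCom↔PeakComm (OrbitCom→Band B $541M, PeakComm→Band A $365M) loses 956.
Checked against all permutations: $5042M is optimal.

Maximum total: $5042M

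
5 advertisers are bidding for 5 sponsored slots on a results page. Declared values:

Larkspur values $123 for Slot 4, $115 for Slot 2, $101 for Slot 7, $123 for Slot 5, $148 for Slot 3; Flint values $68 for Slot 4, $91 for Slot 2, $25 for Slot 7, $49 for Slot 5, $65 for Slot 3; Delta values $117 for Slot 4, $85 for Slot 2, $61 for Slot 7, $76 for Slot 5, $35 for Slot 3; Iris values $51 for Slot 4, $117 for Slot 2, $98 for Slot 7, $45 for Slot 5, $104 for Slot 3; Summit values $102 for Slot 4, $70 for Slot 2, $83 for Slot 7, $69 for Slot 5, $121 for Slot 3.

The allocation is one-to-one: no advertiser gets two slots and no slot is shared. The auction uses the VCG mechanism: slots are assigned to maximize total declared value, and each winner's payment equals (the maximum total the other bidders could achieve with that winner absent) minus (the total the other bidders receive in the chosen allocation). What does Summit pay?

Summit pays $25.

Efficient allocation: Larkspur→Slot 5 ($123), Flint→Slot 2 ($91), Delta→Slot 4 ($117), Iris→Slot 7 ($98), Summit→Slot 3 ($121); total welfare W = $550.
Summit receives Slot 3 at value $121, so the others get W − 121 = $429.
Without Summit: best allocation of the remaining 4 bidders over all 5 slots is Larkspur→Slot 3 ($148), Flint→Slot 2 ($91), Delta→Slot 4 ($117), Iris→Slot 7 ($98), total $454.
VCG payment = (others' best without Summit) − (others' welfare with Summit) = 454 − 429 = $25.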